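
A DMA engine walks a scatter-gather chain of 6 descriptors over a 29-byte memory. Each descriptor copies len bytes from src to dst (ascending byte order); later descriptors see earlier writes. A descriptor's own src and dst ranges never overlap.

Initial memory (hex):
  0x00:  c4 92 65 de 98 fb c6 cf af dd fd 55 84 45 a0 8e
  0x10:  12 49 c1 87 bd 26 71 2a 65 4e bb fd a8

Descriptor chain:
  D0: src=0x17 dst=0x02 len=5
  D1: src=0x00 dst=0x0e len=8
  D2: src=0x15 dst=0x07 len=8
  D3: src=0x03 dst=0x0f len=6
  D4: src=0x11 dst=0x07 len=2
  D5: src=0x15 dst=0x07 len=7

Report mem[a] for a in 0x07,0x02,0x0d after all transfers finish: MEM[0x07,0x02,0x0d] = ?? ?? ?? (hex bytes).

MEM[0x07,0x02,0x0d] = cf 2a fd

#0 dst[0x02+5] := {0x2a,0x65,0x4e,0xbb,0xfd}
#1 dst[0x0e+8] := {0xc4,0x92,0x2a,0x65,0x4e,0xbb,0xfd,0xcf}
#2 dst[0x07+8] := {0xcf,0x71,0x2a,0x65,0x4e,0xbb,0xfd,0xa8}
#3 dst[0x0f+6] := {0x65,0x4e,0xbb,0xfd,0xcf,0x71}
#4 dst[0x07+2] := {0xbb,0xfd}
#5 dst[0x07+7] := {0xcf,0x71,0x2a,0x65,0x4e,0xbb,0xfd}
query mem[0x07]=0xcf, mem[0x02]=0x2a, mem[0x0d]=0xfd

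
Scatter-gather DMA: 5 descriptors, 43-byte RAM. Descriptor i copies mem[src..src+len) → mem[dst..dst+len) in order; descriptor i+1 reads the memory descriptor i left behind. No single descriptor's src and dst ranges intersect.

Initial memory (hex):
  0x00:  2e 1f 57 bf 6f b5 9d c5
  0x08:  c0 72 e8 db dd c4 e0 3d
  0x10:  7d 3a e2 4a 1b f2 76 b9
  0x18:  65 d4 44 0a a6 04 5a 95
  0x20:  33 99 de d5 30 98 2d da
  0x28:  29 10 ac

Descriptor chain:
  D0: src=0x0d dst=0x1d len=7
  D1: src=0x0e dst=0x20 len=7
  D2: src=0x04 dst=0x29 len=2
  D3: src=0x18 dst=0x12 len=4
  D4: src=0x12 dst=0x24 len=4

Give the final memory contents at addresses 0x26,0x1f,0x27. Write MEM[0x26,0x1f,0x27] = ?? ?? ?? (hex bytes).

MEM[0x26,0x1f,0x27] = 44 3d 0a

#0 dst[0x1d+7] := {0xc4,0xe0,0x3d,0x7d,0x3a,0xe2,0x4a}
#1 dst[0x20+7] := {0xe0,0x3d,0x7d,0x3a,0xe2,0x4a,0x1b}
#2 dst[0x29+2] := {0x6f,0xb5}
#3 dst[0x12+4] := {0x65,0xd4,0x44,0x0a}
#4 dst[0x24+4] := {0x65,0xd4,0x44,0x0a}
query mem[0x26]=0x44, mem[0x1f]=0x3d, mem[0x27]=0x0a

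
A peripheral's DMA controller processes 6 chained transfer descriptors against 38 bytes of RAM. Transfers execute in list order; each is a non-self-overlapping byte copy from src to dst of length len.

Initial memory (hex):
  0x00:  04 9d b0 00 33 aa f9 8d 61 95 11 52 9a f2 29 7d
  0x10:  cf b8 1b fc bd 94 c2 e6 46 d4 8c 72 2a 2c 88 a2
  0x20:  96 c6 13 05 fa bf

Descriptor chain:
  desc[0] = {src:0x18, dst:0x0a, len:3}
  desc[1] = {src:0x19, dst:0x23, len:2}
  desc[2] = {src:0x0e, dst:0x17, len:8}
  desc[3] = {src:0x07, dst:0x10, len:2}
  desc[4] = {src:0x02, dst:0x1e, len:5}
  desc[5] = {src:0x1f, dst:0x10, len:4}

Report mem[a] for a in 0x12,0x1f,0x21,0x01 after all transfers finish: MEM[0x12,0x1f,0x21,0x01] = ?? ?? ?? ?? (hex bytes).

#0 dst[0x0a+3] := {0x46,0xd4,0x8c}
#1 dst[0x23+2] := {0xd4,0x8c}
#2 dst[0x17+8] := {0x29,0x7d,0xcf,0xb8,0x1b,0xfc,0xbd,0x94}
#3 dst[0x10+2] := {0x8d,0x61}
#4 dst[0x1e+5] := {0xb0,0x00,0x33,0xaa,0xf9}
#5 dst[0x10+4] := {0x00,0x33,0xaa,0xf9}
query mem[0x12]=0xaa, mem[0x1f]=0x00, mem[0x21]=0xaa, mem[0x01]=0x9d

MEM[0x12,0x1f,0x21,0x01] = aa 00 aa 9d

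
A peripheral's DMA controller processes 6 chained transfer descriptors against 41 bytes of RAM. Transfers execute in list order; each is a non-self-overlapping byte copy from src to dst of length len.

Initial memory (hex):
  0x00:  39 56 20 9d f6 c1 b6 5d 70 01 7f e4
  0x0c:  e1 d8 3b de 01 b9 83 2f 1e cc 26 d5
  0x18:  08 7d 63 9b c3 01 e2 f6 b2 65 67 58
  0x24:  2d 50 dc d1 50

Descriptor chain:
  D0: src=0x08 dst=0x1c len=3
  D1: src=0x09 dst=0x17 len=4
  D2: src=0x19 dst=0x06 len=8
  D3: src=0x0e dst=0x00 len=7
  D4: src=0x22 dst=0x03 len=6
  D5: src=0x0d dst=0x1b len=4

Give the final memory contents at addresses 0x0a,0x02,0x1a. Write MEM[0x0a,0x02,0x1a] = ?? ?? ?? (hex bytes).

MEM[0x0a,0x02,0x1a] = 01 01 e1

  after D0: wrote 3B at 0x1c = 70017f
  after D1: wrote 4B at 0x17 = 017fe4e1
  after D2: wrote 8B at 0x06 = e4e19b70017ff6b2
  after D3: wrote 7B at 0x00 = 3bde01b9832f1e
  after D4: wrote 6B at 0x03 = 67582d50dcd1
  after D5: wrote 4B at 0x1b = b23bde01
query mem[0x0a]=0x01, mem[0x02]=0x01, mem[0x1a]=0xe1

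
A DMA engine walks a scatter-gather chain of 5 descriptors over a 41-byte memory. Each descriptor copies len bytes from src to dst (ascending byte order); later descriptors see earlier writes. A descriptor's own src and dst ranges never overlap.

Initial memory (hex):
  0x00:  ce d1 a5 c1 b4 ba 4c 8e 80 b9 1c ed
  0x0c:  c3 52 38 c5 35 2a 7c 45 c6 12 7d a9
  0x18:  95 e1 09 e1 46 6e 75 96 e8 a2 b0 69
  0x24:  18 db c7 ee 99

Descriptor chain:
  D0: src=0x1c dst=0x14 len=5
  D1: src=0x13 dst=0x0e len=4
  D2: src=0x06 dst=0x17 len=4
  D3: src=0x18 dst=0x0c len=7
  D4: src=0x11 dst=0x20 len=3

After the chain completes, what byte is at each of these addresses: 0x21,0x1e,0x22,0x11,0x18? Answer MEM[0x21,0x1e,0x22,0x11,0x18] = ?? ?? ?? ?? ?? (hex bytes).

D0: mem[0x14..0x18] <- [46 6e 75 96 e8]
D1: mem[0x0e..0x11] <- [45 46 6e 75]
D2: mem[0x17..0x1a] <- [4c 8e 80 b9]
D3: mem[0x0c..0x12] <- [8e 80 b9 e1 46 6e 75]
D4: mem[0x20..0x22] <- [6e 75 45]
query mem[0x21]=0x75, mem[0x1e]=0x75, mem[0x22]=0x45, mem[0x11]=0x6e, mem[0x18]=0x8e

MEM[0x21,0x1e,0x22,0x11,0x18] = 75 75 45 6e 8e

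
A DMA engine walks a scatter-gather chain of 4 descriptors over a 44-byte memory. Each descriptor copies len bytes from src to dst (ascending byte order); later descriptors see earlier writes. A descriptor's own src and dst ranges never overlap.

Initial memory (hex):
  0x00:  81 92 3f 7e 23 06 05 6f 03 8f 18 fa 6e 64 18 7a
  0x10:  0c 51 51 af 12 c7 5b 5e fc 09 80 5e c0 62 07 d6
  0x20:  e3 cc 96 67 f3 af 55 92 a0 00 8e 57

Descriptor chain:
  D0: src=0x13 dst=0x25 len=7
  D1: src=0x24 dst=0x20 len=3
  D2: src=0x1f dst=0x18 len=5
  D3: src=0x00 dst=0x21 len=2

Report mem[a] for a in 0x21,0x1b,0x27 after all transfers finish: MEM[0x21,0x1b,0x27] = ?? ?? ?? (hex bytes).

  after D0: wrote 7B at 0x25 = af12c75b5efc09
  after D1: wrote 3B at 0x20 = f3af12
  after D2: wrote 5B at 0x18 = d6f3af1267
  after D3: wrote 2B at 0x21 = 8192
query mem[0x21]=0x81, mem[0x1b]=0x12, mem[0x27]=0xc7

MEM[0x21,0x1b,0x27] = 81 12 c7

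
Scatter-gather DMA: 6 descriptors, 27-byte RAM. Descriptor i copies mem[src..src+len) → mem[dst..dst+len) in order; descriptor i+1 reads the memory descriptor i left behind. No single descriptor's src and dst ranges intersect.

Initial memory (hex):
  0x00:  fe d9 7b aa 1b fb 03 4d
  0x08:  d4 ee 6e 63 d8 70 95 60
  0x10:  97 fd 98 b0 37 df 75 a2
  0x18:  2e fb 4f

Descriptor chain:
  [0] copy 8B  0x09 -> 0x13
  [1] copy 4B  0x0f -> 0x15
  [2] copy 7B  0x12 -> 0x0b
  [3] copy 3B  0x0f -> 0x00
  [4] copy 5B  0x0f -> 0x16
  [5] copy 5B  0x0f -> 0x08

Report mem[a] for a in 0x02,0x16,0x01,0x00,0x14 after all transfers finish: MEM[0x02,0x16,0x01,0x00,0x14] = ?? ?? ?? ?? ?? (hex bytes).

#0 dst[0x13+8] := {0xee,0x6e,0x63,0xd8,0x70,0x95,0x60,0x97}
#1 dst[0x15+4] := {0x60,0x97,0xfd,0x98}
#2 dst[0x0b+7] := {0x98,0xee,0x6e,0x60,0x97,0xfd,0x98}
#3 dst[0x00+3] := {0x97,0xfd,0x98}
#4 dst[0x16+5] := {0x97,0xfd,0x98,0x98,0xee}
#5 dst[0x08+5] := {0x97,0xfd,0x98,0x98,0xee}
query mem[0x02]=0x98, mem[0x16]=0x97, mem[0x01]=0xfd, mem[0x00]=0x97, mem[0x14]=0x6e

MEM[0x02,0x16,0x01,0x00,0x14] = 98 97 fd 97 6e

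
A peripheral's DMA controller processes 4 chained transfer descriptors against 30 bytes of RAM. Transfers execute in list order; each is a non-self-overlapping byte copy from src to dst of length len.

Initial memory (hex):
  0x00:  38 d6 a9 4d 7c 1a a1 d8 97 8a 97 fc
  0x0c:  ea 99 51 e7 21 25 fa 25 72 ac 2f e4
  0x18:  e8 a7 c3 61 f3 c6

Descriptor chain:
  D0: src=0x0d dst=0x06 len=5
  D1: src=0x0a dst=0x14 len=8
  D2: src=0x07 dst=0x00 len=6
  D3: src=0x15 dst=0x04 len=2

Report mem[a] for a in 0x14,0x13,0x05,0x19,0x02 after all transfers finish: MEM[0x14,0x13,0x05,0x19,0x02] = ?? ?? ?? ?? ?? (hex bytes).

#0 dst[0x06+5] := {0x99,0x51,0xe7,0x21,0x25}
#1 dst[0x14+8] := {0x25,0xfc,0xea,0x99,0x51,0xe7,0x21,0x25}
#2 dst[0x00+6] := {0x51,0xe7,0x21,0x25,0xfc,0xea}
#3 dst[0x04+2] := {0xfc,0xea}
query mem[0x14]=0x25, mem[0x13]=0x25, mem[0x05]=0xea, mem[0x19]=0xe7, mem[0x02]=0x21

MEM[0x14,0x13,0x05,0x19,0x02] = 25 25 ea e7 21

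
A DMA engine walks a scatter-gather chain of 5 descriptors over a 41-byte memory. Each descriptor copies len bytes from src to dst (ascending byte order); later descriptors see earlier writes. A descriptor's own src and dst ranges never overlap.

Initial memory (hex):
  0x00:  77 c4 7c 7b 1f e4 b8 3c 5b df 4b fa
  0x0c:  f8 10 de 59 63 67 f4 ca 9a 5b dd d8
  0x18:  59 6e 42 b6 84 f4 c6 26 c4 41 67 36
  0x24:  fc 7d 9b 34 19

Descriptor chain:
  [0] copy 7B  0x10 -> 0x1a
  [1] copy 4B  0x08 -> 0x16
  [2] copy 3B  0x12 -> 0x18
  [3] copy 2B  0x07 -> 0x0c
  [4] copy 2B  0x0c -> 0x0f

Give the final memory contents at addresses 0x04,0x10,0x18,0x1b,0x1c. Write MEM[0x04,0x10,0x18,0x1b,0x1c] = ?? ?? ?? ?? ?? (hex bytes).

MEM[0x04,0x10,0x18,0x1b,0x1c] = 1f 5b f4 67 f4

#0 dst[0x1a+7] := {0x63,0x67,0xf4,0xca,0x9a,0x5b,0xdd}
#1 dst[0x16+4] := {0x5b,0xdf,0x4b,0xfa}
#2 dst[0x18+3] := {0xf4,0xca,0x9a}
#3 dst[0x0c+2] := {0x3c,0x5b}
#4 dst[0x0f+2] := {0x3c,0x5b}
query mem[0x04]=0x1f, mem[0x10]=0x5b, mem[0x18]=0xf4, mem[0x1b]=0x67, mem[0x1c]=0xf4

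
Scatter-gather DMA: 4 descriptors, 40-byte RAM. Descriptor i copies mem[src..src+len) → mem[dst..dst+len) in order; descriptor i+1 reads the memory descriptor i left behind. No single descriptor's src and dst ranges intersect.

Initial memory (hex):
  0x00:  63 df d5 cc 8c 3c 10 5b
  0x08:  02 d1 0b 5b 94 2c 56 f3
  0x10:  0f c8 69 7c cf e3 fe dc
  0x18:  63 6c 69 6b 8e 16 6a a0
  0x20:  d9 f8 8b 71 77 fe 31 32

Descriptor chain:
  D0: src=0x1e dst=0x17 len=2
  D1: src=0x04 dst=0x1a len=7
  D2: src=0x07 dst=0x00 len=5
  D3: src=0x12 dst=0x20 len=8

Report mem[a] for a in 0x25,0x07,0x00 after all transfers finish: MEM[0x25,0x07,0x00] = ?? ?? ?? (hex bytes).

D0: mem[0x17..0x18] <- [6a a0]
D1: mem[0x1a..0x20] <- [8c 3c 10 5b 02 d1 0b]
D2: mem[0x00..0x04] <- [5b 02 d1 0b 5b]
D3: mem[0x20..0x27] <- [69 7c cf e3 fe 6a a0 6c]
query mem[0x25]=0x6a, mem[0x07]=0x5b, mem[0x00]=0x5b

MEM[0x25,0x07,0x00] = 6a 5b 5b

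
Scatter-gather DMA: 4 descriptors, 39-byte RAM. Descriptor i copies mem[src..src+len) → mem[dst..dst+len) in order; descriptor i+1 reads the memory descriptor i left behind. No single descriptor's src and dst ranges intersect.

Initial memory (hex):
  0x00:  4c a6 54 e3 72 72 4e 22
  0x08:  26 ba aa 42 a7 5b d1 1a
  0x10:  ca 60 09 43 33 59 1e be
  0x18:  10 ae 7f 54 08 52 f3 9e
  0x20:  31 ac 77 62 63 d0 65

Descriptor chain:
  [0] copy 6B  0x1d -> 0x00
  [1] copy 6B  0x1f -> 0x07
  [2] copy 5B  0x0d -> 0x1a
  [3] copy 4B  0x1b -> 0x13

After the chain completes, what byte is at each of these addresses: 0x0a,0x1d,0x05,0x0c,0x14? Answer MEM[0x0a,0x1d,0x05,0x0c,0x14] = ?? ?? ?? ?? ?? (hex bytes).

  after D0: wrote 6B at 0x00 = 52f39e31ac77
  after D1: wrote 6B at 0x07 = 9e31ac776263
  after D2: wrote 5B at 0x1a = 5bd11aca60
  after D3: wrote 4B at 0x13 = d11aca60
query mem[0x0a]=0x77, mem[0x1d]=0xca, mem[0x05]=0x77, mem[0x0c]=0x63, mem[0x14]=0x1a

MEM[0x0a,0x1d,0x05,0x0c,0x14] = 77 ca 77 63 1a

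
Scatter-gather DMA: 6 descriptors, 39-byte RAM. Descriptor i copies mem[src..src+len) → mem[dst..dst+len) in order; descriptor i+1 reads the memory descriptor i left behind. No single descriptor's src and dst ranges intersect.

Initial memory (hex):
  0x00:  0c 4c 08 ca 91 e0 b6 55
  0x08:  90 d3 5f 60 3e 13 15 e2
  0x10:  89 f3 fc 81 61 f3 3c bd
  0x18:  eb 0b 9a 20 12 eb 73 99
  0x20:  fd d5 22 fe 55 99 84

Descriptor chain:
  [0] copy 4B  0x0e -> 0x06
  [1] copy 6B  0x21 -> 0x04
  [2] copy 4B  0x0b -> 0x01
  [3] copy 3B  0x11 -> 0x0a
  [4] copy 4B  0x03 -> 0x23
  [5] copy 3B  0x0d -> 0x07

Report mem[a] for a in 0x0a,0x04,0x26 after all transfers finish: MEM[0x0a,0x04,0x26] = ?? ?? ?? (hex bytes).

[0] 0x0e->0x06 len=4 : 15 e2 89 f3
[1] 0x21->0x04 len=6 : d5 22 fe 55 99 84
[2] 0x0b->0x01 len=4 : 60 3e 13 15
[3] 0x11->0x0a len=3 : f3 fc 81
[4] 0x03->0x23 len=4 : 13 15 22 fe
[5] 0x0d->0x07 len=3 : 13 15 e2
query mem[0x0a]=0xf3, mem[0x04]=0x15, mem[0x26]=0xfe

MEM[0x0a,0x04,0x26] = f3 15 fe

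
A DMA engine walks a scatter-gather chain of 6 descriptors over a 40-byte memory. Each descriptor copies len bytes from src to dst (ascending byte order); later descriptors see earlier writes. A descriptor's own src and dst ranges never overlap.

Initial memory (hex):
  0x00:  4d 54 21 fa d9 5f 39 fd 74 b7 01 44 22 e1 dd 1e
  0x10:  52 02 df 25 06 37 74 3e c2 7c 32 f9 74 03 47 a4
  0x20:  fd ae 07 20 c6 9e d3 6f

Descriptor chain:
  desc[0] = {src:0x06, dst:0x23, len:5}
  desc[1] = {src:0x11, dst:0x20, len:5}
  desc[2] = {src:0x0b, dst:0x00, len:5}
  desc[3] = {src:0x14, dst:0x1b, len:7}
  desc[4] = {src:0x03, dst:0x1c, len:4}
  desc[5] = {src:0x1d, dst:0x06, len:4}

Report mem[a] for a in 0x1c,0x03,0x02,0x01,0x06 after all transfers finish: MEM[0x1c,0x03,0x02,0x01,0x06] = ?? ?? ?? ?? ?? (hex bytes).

MEM[0x1c,0x03,0x02,0x01,0x06] = dd dd e1 22 1e

D0: mem[0x23..0x27] <- [39 fd 74 b7 01]
D1: mem[0x20..0x24] <- [02 df 25 06 37]
D2: mem[0x00..0x04] <- [44 22 e1 dd 1e]
D3: mem[0x1b..0x21] <- [06 37 74 3e c2 7c 32]
D4: mem[0x1c..0x1f] <- [dd 1e 5f 39]
D5: mem[0x06..0x09] <- [1e 5f 39 7c]
query mem[0x1c]=0xdd, mem[0x03]=0xdd, mem[0x02]=0xe1, mem[0x01]=0x22, mem[0x06]=0x1e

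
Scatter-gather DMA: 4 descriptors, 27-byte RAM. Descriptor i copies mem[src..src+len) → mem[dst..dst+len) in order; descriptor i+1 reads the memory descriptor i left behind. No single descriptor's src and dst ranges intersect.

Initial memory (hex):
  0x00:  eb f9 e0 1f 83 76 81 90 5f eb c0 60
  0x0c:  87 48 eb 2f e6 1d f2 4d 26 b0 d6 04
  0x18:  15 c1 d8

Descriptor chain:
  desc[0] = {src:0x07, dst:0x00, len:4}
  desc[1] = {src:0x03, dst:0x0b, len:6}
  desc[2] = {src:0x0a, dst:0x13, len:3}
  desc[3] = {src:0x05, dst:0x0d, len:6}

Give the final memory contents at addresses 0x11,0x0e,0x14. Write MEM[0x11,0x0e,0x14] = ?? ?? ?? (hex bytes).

#0 dst[0x00+4] := {0x90,0x5f,0xeb,0xc0}
#1 dst[0x0b+6] := {0xc0,0x83,0x76,0x81,0x90,0x5f}
#2 dst[0x13+3] := {0xc0,0xc0,0x83}
#3 dst[0x0d+6] := {0x76,0x81,0x90,0x5f,0xeb,0xc0}
query mem[0x11]=0xeb, mem[0x0e]=0x81, mem[0x14]=0xc0

MEM[0x11,0x0e,0x14] = eb 81 c0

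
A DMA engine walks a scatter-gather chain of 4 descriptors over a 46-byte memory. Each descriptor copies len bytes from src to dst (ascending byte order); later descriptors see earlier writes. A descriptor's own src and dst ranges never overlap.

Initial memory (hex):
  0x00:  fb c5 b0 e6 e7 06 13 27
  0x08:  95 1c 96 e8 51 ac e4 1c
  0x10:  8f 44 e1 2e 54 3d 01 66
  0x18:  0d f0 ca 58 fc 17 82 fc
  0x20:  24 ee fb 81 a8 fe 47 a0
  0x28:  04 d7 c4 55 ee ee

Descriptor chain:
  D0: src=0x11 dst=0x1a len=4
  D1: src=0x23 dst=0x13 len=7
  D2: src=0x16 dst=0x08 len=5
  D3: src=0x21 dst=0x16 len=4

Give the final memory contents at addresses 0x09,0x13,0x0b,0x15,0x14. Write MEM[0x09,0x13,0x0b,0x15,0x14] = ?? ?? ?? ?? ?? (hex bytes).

MEM[0x09,0x13,0x0b,0x15,0x14] = a0 81 d7 fe a8

[0] 0x11->0x1a len=4 : 44 e1 2e 54
[1] 0x23->0x13 len=7 : 81 a8 fe 47 a0 04 d7
[2] 0x16->0x08 len=5 : 47 a0 04 d7 44
[3] 0x21->0x16 len=4 : ee fb 81 a8
query mem[0x09]=0xa0, mem[0x13]=0x81, mem[0x0b]=0xd7, mem[0x15]=0xfe, mem[0x14]=0xa8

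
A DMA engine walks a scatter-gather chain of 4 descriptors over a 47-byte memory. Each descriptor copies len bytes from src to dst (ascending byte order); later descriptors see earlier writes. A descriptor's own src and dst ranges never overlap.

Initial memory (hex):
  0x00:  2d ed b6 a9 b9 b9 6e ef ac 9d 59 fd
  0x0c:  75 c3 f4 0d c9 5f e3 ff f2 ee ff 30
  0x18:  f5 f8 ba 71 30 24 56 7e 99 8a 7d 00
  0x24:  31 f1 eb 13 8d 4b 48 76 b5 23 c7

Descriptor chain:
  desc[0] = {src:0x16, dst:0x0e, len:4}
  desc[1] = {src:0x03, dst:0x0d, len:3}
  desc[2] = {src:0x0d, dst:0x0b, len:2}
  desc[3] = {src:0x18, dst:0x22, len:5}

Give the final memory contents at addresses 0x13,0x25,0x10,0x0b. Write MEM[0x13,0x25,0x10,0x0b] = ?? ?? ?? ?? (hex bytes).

D0: mem[0x0e..0x11] <- [ff 30 f5 f8]
D1: mem[0x0d..0x0f] <- [a9 b9 b9]
D2: mem[0x0b..0x0c] <- [a9 b9]
D3: mem[0x22..0x26] <- [f5 f8 ba 71 30]
query mem[0x13]=0xff, mem[0x25]=0x71, mem[0x10]=0xf5, mem[0x0b]=0xa9

MEM[0x13,0x25,0x10,0x0b] = ff 71 f5 a9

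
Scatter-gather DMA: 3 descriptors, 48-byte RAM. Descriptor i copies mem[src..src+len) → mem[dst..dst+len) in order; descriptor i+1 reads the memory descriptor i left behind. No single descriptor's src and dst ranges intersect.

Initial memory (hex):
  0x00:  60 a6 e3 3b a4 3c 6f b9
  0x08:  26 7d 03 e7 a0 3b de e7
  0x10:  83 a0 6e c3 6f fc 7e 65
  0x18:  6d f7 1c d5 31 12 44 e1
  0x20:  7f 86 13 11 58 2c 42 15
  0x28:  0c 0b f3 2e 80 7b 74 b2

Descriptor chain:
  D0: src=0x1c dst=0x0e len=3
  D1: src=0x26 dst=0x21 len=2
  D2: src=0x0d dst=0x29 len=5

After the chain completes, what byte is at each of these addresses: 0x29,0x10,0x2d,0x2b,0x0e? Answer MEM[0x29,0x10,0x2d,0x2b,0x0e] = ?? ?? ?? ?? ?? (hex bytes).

MEM[0x29,0x10,0x2d,0x2b,0x0e] = 3b 44 a0 12 31

D0: mem[0x0e..0x10] <- [31 12 44]
D1: mem[0x21..0x22] <- [42 15]
D2: mem[0x29..0x2d] <- [3b 31 12 44 a0]
query mem[0x29]=0x3b, mem[0x10]=0x44, mem[0x2d]=0xa0, mem[0x2b]=0x12, mem[0x0e]=0x31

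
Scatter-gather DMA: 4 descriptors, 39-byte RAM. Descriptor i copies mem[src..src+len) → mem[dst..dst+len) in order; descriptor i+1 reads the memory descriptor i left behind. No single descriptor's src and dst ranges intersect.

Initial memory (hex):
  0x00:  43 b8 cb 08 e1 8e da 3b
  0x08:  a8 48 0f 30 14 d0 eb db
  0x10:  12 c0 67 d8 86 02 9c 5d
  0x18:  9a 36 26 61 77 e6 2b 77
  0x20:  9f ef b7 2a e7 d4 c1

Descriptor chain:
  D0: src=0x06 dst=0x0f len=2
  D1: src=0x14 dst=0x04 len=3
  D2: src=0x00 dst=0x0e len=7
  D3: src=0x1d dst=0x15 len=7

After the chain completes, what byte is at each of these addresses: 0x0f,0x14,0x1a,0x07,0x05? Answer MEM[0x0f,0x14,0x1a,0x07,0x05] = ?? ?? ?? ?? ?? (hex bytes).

MEM[0x0f,0x14,0x1a,0x07,0x05] = b8 9c b7 3b 02

#0 dst[0x0f+2] := {0xda,0x3b}
#1 dst[0x04+3] := {0x86,0x02,0x9c}
#2 dst[0x0e+7] := {0x43,0xb8,0xcb,0x08,0x86,0x02,0x9c}
#3 dst[0x15+7] := {0xe6,0x2b,0x77,0x9f,0xef,0xb7,0x2a}
query mem[0x0f]=0xb8, mem[0x14]=0x9c, mem[0x1a]=0xb7, mem[0x07]=0x3b, mem[0x05]=0x02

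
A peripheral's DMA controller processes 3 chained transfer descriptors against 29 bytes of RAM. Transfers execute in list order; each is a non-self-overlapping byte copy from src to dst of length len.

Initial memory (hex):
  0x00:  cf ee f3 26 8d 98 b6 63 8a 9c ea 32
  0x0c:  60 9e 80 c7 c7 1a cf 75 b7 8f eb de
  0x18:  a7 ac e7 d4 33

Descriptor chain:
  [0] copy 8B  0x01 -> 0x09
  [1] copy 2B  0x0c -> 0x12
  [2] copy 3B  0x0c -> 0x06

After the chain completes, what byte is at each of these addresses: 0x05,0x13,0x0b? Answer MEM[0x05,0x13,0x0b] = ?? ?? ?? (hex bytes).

D0: mem[0x09..0x10] <- [ee f3 26 8d 98 b6 63 8a]
D1: mem[0x12..0x13] <- [8d 98]
D2: mem[0x06..0x08] <- [8d 98 b6]
query mem[0x05]=0x98, mem[0x13]=0x98, mem[0x0b]=0x26

MEM[0x05,0x13,0x0b] = 98 98 26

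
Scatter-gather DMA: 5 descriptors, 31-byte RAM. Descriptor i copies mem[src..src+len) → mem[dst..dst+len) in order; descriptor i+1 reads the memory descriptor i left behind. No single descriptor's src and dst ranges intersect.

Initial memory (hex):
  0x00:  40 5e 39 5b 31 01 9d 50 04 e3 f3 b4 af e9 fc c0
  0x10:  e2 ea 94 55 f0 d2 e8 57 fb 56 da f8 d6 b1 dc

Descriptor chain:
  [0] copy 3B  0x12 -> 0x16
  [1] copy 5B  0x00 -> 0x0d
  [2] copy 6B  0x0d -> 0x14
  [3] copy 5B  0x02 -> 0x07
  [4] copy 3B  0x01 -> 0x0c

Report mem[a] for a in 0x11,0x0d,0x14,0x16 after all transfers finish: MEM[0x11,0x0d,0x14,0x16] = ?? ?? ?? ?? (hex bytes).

  after D0: wrote 3B at 0x16 = 9455f0
  after D1: wrote 5B at 0x0d = 405e395b31
  after D2: wrote 6B at 0x14 = 405e395b3194
  after D3: wrote 5B at 0x07 = 395b31019d
  after D4: wrote 3B at 0x0c = 5e395b
query mem[0x11]=0x31, mem[0x0d]=0x39, mem[0x14]=0x40, mem[0x16]=0x39

MEM[0x11,0x0d,0x14,0x16] = 31 39 40 39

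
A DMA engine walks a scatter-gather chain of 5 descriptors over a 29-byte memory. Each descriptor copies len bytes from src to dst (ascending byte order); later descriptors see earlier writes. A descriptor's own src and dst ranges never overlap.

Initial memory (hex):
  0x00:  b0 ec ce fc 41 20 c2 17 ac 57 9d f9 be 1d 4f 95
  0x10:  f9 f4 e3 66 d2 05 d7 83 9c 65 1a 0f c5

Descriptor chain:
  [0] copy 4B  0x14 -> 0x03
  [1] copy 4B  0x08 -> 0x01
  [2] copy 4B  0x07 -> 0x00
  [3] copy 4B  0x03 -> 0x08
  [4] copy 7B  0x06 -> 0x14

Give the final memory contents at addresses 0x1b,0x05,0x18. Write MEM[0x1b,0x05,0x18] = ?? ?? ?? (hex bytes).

D0: mem[0x03..0x06] <- [d2 05 d7 83]
D1: mem[0x01..0x04] <- [ac 57 9d f9]
D2: mem[0x00..0x03] <- [17 ac 57 9d]
D3: mem[0x08..0x0b] <- [9d f9 d7 83]
D4: mem[0x14..0x1a] <- [83 17 9d f9 d7 83 be]
query mem[0x1b]=0x0f, mem[0x05]=0xd7, mem[0x18]=0xd7

MEM[0x1b,0x05,0x18] = 0f d7 d7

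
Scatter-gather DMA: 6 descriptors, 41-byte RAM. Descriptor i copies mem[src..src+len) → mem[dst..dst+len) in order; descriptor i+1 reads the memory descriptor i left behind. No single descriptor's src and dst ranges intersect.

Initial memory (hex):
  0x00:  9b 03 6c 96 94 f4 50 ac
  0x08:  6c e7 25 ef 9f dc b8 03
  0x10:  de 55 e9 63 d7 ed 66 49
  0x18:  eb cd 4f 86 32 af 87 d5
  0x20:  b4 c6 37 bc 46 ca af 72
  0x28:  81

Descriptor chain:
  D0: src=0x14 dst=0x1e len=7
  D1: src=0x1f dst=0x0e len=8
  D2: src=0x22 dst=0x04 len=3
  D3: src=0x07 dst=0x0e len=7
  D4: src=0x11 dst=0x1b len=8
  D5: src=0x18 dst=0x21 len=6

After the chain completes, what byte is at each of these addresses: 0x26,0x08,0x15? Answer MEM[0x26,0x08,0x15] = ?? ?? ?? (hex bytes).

MEM[0x26,0x08,0x15] = 9f 6c af

D0: mem[0x1e..0x24] <- [d7 ed 66 49 eb cd 4f]
D1: mem[0x0e..0x15] <- [ed 66 49 eb cd 4f ca af]
D2: mem[0x04..0x06] <- [eb cd 4f]
D3: mem[0x0e..0x14] <- [ac 6c e7 25 ef 9f dc]
D4: mem[0x1b..0x22] <- [25 ef 9f dc af 66 49 eb]
D5: mem[0x21..0x26] <- [eb cd 4f 25 ef 9f]
query mem[0x26]=0x9f, mem[0x08]=0x6c, mem[0x15]=0xaf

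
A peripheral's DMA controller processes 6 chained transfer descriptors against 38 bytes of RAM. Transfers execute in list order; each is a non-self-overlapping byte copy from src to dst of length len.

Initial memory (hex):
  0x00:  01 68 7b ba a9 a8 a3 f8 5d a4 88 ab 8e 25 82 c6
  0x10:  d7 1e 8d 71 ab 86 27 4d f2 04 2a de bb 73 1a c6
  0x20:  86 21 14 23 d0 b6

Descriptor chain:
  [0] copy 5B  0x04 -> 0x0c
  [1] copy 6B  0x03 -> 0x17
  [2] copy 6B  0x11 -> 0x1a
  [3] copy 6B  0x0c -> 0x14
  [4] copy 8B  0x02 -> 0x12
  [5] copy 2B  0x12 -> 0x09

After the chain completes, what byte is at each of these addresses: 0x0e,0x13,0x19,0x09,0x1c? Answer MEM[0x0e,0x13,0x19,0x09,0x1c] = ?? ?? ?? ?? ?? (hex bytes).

MEM[0x0e,0x13,0x19,0x09,0x1c] = a3 ba a4 7b 71

#0 dst[0x0c+5] := {0xa9,0xa8,0xa3,0xf8,0x5d}
#1 dst[0x17+6] := {0xba,0xa9,0xa8,0xa3,0xf8,0x5d}
#2 dst[0x1a+6] := {0x1e,0x8d,0x71,0xab,0x86,0x27}
#3 dst[0x14+6] := {0xa9,0xa8,0xa3,0xf8,0x5d,0x1e}
#4 dst[0x12+8] := {0x7b,0xba,0xa9,0xa8,0xa3,0xf8,0x5d,0xa4}
#5 dst[0x09+2] := {0x7b,0xba}
query mem[0x0e]=0xa3, mem[0x13]=0xba, mem[0x19]=0xa4, mem[0x09]=0x7b, mem[0x1c]=0x71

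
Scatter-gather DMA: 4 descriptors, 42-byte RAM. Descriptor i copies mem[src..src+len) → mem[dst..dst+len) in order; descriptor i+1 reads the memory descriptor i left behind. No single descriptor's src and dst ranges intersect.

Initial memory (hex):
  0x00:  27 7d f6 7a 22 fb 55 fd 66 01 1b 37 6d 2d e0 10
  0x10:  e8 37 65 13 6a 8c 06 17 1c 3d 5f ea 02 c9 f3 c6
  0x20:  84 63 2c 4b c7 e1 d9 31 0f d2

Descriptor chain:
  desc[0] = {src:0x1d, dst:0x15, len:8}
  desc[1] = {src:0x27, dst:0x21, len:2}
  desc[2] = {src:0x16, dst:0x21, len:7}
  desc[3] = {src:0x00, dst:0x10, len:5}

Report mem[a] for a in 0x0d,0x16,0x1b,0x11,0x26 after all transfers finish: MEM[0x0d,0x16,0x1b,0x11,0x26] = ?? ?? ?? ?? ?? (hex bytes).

MEM[0x0d,0x16,0x1b,0x11,0x26] = 2d f3 4b 7d 4b

  after D0: wrote 8B at 0x15 = c9f3c684632c4bc7
  after D1: wrote 2B at 0x21 = 310f
  after D2: wrote 7B at 0x21 = f3c684632c4bc7
  after D3: wrote 5B at 0x10 = 277df67a22
query mem[0x0d]=0x2d, mem[0x16]=0xf3, mem[0x1b]=0x4b, mem[0x11]=0x7d, mem[0x26]=0x4b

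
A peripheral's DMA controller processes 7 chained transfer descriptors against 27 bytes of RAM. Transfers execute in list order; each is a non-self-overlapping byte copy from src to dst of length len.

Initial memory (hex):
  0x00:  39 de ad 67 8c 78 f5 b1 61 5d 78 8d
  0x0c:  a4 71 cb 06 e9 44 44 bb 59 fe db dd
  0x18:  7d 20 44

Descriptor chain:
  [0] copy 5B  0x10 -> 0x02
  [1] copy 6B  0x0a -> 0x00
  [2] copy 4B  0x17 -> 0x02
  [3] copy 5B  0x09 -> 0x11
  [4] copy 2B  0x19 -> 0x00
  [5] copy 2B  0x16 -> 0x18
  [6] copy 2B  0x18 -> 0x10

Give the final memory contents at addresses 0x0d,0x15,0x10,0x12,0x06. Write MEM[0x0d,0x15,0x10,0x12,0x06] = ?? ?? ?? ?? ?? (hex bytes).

#0 dst[0x02+5] := {0xe9,0x44,0x44,0xbb,0x59}
#1 dst[0x00+6] := {0x78,0x8d,0xa4,0x71,0xcb,0x06}
#2 dst[0x02+4] := {0xdd,0x7d,0x20,0x44}
#3 dst[0x11+5] := {0x5d,0x78,0x8d,0xa4,0x71}
#4 dst[0x00+2] := {0x20,0x44}
#5 dst[0x18+2] := {0xdb,0xdd}
#6 dst[0x10+2] := {0xdb,0xdd}
query mem[0x0d]=0x71, mem[0x15]=0x71, mem[0x10]=0xdb, mem[0x12]=0x78, mem[0x06]=0x59

MEM[0x0d,0x15,0x10,0x12,0x06] = 71 71 db 78 59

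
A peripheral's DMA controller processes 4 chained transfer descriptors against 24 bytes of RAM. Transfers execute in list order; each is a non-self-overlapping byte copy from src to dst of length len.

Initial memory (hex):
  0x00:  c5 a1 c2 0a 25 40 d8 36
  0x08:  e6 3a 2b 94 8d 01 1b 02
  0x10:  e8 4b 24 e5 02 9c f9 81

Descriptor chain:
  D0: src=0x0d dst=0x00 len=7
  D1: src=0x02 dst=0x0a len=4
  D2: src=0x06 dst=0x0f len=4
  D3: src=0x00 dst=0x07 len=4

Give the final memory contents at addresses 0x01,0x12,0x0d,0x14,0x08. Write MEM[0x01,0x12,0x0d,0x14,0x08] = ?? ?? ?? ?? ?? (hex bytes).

MEM[0x01,0x12,0x0d,0x14,0x08] = 1b 3a 24 02 1b

#0 dst[0x00+7] := {0x01,0x1b,0x02,0xe8,0x4b,0x24,0xe5}
#1 dst[0x0a+4] := {0x02,0xe8,0x4b,0x24}
#2 dst[0x0f+4] := {0xe5,0x36,0xe6,0x3a}
#3 dst[0x07+4] := {0x01,0x1b,0x02,0xe8}
query mem[0x01]=0x1b, mem[0x12]=0x3a, mem[0x0d]=0x24, mem[0x14]=0x02, mem[0x08]=0x1b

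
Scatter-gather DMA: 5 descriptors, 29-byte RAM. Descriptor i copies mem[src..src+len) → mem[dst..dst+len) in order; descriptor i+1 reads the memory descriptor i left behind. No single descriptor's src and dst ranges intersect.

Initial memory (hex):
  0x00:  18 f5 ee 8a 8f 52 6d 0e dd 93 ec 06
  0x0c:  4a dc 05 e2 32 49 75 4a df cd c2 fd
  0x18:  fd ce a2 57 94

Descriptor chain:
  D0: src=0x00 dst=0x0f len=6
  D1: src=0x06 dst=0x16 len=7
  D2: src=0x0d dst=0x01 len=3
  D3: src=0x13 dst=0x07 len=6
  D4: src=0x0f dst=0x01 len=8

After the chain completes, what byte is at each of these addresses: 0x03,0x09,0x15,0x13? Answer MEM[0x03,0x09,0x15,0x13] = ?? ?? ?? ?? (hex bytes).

MEM[0x03,0x09,0x15,0x13] = ee cd cd 8f

D0: mem[0x0f..0x14] <- [18 f5 ee 8a 8f 52]
D1: mem[0x16..0x1c] <- [6d 0e dd 93 ec 06 4a]
D2: mem[0x01..0x03] <- [dc 05 18]
D3: mem[0x07..0x0c] <- [8f 52 cd 6d 0e dd]
D4: mem[0x01..0x08] <- [18 f5 ee 8a 8f 52 cd 6d]
query mem[0x03]=0xee, mem[0x09]=0xcd, mem[0x15]=0xcd, mem[0x13]=0x8f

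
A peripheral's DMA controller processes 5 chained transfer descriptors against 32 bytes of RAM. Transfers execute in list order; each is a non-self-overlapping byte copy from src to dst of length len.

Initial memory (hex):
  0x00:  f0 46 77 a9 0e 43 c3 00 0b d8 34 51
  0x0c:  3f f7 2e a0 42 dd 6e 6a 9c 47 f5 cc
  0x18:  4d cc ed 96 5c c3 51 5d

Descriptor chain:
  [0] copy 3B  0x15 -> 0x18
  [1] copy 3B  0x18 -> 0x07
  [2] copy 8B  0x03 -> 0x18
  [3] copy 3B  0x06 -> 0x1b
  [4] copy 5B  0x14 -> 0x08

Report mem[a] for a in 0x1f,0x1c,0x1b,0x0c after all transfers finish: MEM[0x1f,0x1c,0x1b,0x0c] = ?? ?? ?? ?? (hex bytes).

  after D0: wrote 3B at 0x18 = 47f5cc
  after D1: wrote 3B at 0x07 = 47f5cc
  after D2: wrote 8B at 0x18 = a90e43c347f5cc34
  after D3: wrote 3B at 0x1b = c347f5
  after D4: wrote 5B at 0x08 = 9c47f5cca9
query mem[0x1f]=0x34, mem[0x1c]=0x47, mem[0x1b]=0xc3, mem[0x0c]=0xa9

MEM[0x1f,0x1c,0x1b,0x0c] = 34 47 c3 a9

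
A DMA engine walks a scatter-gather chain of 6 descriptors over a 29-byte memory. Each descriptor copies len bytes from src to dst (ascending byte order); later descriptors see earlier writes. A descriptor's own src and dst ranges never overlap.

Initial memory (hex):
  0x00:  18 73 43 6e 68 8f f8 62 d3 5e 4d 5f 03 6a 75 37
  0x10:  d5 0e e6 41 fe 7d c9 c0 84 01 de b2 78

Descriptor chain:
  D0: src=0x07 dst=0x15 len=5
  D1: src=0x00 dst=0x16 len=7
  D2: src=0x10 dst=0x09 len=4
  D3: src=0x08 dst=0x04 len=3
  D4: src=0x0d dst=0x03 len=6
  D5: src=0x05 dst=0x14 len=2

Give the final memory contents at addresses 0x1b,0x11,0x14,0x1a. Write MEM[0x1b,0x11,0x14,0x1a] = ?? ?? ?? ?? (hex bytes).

MEM[0x1b,0x11,0x14,0x1a] = 8f 0e 37 68

  after D0: wrote 5B at 0x15 = 62d35e4d5f
  after D1: wrote 7B at 0x16 = 1873436e688ff8
  after D2: wrote 4B at 0x09 = d50ee641
  after D3: wrote 3B at 0x04 = d3d50e
  after D4: wrote 6B at 0x03 = 6a7537d50ee6
  after D5: wrote 2B at 0x14 = 37d5
query mem[0x1b]=0x8f, mem[0x11]=0x0e, mem[0x14]=0x37, mem[0x1a]=0x68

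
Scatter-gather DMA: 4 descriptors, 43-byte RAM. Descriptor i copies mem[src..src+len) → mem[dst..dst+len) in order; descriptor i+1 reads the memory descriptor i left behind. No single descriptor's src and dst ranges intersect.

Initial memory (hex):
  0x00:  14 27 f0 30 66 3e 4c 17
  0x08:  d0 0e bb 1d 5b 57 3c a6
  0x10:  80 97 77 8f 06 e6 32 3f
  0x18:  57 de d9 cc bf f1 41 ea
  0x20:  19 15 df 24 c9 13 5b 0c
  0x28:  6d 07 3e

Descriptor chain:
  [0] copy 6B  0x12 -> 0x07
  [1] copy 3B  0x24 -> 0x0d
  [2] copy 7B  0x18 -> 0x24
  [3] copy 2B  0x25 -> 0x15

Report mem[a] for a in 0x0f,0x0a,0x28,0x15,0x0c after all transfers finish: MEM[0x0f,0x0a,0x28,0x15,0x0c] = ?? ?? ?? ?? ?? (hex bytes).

D0: mem[0x07..0x0c] <- [77 8f 06 e6 32 3f]
D1: mem[0x0d..0x0f] <- [c9 13 5b]
D2: mem[0x24..0x2a] <- [57 de d9 cc bf f1 41]
D3: mem[0x15..0x16] <- [de d9]
query mem[0x0f]=0x5b, mem[0x0a]=0xe6, mem[0x28]=0xbf, mem[0x15]=0xde, mem[0x0c]=0x3f

MEM[0x0f,0x0a,0x28,0x15,0x0c] = 5b e6 bf de 3f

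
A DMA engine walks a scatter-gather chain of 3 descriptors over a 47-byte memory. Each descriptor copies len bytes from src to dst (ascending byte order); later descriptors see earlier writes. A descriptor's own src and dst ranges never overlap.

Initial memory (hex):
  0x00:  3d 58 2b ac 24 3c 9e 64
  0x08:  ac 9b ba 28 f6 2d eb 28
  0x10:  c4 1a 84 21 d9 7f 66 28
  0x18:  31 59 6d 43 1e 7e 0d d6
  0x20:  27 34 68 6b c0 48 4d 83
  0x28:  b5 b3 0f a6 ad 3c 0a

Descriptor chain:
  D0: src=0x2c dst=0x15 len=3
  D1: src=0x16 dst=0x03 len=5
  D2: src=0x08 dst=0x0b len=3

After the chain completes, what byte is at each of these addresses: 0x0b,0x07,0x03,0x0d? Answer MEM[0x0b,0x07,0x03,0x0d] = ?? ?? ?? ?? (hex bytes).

MEM[0x0b,0x07,0x03,0x0d] = ac 6d 3c ba

D0: mem[0x15..0x17] <- [ad 3c 0a]
D1: mem[0x03..0x07] <- [3c 0a 31 59 6d]
D2: mem[0x0b..0x0d] <- [ac 9b ba]
query mem[0x0b]=0xac, mem[0x07]=0x6d, mem[0x03]=0x3c, mem[0x0d]=0xba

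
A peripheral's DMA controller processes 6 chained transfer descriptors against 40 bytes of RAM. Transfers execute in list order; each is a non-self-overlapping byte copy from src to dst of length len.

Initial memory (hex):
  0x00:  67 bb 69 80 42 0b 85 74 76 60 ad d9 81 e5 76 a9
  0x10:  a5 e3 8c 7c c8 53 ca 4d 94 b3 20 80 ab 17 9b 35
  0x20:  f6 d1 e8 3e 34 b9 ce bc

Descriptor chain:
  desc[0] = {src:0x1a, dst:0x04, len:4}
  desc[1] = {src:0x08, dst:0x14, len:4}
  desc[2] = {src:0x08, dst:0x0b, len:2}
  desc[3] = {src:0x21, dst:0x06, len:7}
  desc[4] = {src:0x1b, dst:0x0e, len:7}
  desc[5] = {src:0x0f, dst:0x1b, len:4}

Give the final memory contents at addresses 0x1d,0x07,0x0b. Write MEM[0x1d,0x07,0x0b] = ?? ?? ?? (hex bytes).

#0 dst[0x04+4] := {0x20,0x80,0xab,0x17}
#1 dst[0x14+4] := {0x76,0x60,0xad,0xd9}
#2 dst[0x0b+2] := {0x76,0x60}
#3 dst[0x06+7] := {0xd1,0xe8,0x3e,0x34,0xb9,0xce,0xbc}
#4 dst[0x0e+7] := {0x80,0xab,0x17,0x9b,0x35,0xf6,0xd1}
#5 dst[0x1b+4] := {0xab,0x17,0x9b,0x35}
query mem[0x1d]=0x9b, mem[0x07]=0xe8, mem[0x0b]=0xce

MEM[0x1d,0x07,0x0b] = 9b e8 ce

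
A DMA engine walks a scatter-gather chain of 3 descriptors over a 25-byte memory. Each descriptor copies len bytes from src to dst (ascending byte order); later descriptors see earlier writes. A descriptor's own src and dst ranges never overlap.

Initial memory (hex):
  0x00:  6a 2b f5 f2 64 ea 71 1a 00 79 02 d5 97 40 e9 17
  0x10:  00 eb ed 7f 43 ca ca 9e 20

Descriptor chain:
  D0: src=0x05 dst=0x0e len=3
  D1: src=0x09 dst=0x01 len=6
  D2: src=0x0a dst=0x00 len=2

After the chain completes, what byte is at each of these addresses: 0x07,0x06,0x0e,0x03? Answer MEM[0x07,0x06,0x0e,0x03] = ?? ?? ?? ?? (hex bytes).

MEM[0x07,0x06,0x0e,0x03] = 1a ea ea d5

  after D0: wrote 3B at 0x0e = ea711a
  after D1: wrote 6B at 0x01 = 7902d59740ea
  after D2: wrote 2B at 0x00 = 02d5
query mem[0x07]=0x1a, mem[0x06]=0xea, mem[0x0e]=0xea, mem[0x03]=0xd5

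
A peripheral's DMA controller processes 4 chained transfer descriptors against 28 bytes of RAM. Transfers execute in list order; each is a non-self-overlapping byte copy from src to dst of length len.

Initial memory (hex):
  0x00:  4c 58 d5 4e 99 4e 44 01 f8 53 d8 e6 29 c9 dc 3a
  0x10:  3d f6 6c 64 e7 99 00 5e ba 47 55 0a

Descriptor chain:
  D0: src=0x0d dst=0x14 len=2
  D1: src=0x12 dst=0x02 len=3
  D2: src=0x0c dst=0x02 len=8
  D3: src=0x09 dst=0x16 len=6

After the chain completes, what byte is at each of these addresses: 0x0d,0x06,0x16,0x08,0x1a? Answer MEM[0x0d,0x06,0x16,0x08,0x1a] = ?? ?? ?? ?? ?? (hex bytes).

[0] 0x0d->0x14 len=2 : c9 dc
[1] 0x12->0x02 len=3 : 6c 64 c9
[2] 0x0c->0x02 len=8 : 29 c9 dc 3a 3d f6 6c 64
[3] 0x09->0x16 len=6 : 64 d8 e6 29 c9 dc
query mem[0x0d]=0xc9, mem[0x06]=0x3d, mem[0x16]=0x64, mem[0x08]=0x6c, mem[0x1a]=0xc9

MEM[0x0d,0x06,0x16,0x08,0x1a] = c9 3d 64 6c c9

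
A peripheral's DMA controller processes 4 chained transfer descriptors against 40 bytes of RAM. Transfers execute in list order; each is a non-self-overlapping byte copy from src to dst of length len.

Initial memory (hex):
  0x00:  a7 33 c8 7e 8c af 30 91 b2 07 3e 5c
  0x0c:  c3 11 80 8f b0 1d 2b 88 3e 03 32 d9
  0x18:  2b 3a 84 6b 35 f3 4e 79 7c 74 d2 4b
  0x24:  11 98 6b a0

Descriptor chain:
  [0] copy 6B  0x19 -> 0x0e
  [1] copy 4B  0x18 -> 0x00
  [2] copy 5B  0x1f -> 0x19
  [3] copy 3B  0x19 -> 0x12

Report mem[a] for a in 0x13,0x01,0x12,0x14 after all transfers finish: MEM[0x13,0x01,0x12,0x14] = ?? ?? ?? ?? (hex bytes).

[0] 0x19->0x0e len=6 : 3a 84 6b 35 f3 4e
[1] 0x18->0x00 len=4 : 2b 3a 84 6b
[2] 0x1f->0x19 len=5 : 79 7c 74 d2 4b
[3] 0x19->0x12 len=3 : 79 7c 74
query mem[0x13]=0x7c, mem[0x01]=0x3a, mem[0x12]=0x79, mem[0x14]=0x74

MEM[0x13,0x01,0x12,0x14] = 7c 3a 79 74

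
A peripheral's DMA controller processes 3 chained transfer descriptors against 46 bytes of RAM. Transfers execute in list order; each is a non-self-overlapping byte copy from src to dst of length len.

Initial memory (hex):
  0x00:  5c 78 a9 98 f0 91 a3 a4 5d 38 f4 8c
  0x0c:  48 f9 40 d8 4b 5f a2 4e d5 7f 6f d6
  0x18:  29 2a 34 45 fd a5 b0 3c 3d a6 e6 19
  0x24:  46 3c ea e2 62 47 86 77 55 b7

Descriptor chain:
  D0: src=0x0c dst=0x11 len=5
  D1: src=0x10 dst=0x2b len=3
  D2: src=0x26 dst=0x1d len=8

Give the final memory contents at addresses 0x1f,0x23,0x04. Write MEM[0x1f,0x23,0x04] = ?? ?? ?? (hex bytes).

MEM[0x1f,0x23,0x04] = 62 48 f0

  after D0: wrote 5B at 0x11 = 48f940d84b
  after D1: wrote 3B at 0x2b = 4b48f9
  after D2: wrote 8B at 0x1d = eae26247864b48f9
query mem[0x1f]=0x62, mem[0x23]=0x48, mem[0x04]=0xf0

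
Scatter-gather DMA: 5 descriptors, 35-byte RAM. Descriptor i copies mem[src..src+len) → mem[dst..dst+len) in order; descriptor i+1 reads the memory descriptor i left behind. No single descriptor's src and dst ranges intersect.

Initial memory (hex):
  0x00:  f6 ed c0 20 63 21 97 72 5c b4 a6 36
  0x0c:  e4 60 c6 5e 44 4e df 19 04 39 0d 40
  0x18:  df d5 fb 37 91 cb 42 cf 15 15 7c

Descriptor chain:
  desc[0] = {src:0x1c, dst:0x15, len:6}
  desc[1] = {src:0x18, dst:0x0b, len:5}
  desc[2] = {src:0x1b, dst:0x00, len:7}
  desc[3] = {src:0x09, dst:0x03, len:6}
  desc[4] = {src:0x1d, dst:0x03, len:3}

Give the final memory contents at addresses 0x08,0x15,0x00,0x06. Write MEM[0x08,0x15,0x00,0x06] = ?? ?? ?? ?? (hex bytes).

MEM[0x08,0x15,0x00,0x06] = 37 91 37 15

  after D0: wrote 6B at 0x15 = 91cb42cf1515
  after D1: wrote 5B at 0x0b = cf15153791
  after D2: wrote 7B at 0x00 = 3791cb42cf1515
  after D3: wrote 6B at 0x03 = b4a6cf151537
  after D4: wrote 3B at 0x03 = cb42cf
query mem[0x08]=0x37, mem[0x15]=0x91, mem[0x00]=0x37, mem[0x06]=0x15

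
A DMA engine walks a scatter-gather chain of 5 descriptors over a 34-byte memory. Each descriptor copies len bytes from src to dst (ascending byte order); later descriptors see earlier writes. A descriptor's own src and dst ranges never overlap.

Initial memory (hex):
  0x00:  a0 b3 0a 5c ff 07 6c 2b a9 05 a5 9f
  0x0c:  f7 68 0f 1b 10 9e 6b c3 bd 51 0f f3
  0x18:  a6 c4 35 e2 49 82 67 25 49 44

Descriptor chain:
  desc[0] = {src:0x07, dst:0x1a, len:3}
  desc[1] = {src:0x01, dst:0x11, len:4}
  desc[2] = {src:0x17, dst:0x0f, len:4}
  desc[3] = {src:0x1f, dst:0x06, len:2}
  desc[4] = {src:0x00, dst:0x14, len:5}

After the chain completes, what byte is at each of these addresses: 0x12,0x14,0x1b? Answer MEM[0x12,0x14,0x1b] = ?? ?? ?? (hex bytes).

#0 dst[0x1a+3] := {0x2b,0xa9,0x05}
#1 dst[0x11+4] := {0xb3,0x0a,0x5c,0xff}
#2 dst[0x0f+4] := {0xf3,0xa6,0xc4,0x2b}
#3 dst[0x06+2] := {0x25,0x49}
#4 dst[0x14+5] := {0xa0,0xb3,0x0a,0x5c,0xff}
query mem[0x12]=0x2b, mem[0x14]=0xa0, mem[0x1b]=0xa9

MEM[0x12,0x14,0x1b] = 2b a0 a9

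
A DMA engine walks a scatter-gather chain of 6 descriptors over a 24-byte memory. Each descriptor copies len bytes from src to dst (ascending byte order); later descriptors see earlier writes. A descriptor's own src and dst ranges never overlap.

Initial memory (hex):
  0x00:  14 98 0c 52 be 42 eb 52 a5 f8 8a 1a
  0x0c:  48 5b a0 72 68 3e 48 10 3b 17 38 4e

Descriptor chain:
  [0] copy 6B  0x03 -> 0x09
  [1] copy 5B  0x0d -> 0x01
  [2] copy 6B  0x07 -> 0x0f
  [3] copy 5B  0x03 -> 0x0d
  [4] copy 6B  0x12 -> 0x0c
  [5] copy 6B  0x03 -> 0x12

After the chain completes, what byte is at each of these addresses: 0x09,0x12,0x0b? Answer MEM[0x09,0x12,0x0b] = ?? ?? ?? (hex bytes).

MEM[0x09,0x12,0x0b] = 52 72 42

#0 dst[0x09+6] := {0x52,0xbe,0x42,0xeb,0x52,0xa5}
#1 dst[0x01+5] := {0x52,0xa5,0x72,0x68,0x3e}
#2 dst[0x0f+6] := {0x52,0xa5,0x52,0xbe,0x42,0xeb}
#3 dst[0x0d+5] := {0x72,0x68,0x3e,0xeb,0x52}
#4 dst[0x0c+6] := {0xbe,0x42,0xeb,0x17,0x38,0x4e}
#5 dst[0x12+6] := {0x72,0x68,0x3e,0xeb,0x52,0xa5}
query mem[0x09]=0x52, mem[0x12]=0x72, mem[0x0b]=0x42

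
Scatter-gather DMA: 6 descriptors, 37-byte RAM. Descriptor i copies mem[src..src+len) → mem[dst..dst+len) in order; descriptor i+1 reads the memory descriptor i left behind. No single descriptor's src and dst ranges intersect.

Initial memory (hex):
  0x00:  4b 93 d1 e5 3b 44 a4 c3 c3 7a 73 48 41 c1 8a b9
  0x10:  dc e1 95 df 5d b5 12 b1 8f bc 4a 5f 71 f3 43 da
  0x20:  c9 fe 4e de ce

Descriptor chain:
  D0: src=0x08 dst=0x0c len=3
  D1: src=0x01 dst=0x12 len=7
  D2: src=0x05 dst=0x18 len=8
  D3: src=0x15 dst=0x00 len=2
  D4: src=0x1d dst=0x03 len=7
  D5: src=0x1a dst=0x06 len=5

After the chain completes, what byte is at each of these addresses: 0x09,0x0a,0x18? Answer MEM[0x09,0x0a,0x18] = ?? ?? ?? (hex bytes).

#0 dst[0x0c+3] := {0xc3,0x7a,0x73}
#1 dst[0x12+7] := {0x93,0xd1,0xe5,0x3b,0x44,0xa4,0xc3}
#2 dst[0x18+8] := {0x44,0xa4,0xc3,0xc3,0x7a,0x73,0x48,0xc3}
#3 dst[0x00+2] := {0x3b,0x44}
#4 dst[0x03+7] := {0x73,0x48,0xc3,0xc9,0xfe,0x4e,0xde}
#5 dst[0x06+5] := {0xc3,0xc3,0x7a,0x73,0x48}
query mem[0x09]=0x73, mem[0x0a]=0x48, mem[0x18]=0x44

MEM[0x09,0x0a,0x18] = 73 48 44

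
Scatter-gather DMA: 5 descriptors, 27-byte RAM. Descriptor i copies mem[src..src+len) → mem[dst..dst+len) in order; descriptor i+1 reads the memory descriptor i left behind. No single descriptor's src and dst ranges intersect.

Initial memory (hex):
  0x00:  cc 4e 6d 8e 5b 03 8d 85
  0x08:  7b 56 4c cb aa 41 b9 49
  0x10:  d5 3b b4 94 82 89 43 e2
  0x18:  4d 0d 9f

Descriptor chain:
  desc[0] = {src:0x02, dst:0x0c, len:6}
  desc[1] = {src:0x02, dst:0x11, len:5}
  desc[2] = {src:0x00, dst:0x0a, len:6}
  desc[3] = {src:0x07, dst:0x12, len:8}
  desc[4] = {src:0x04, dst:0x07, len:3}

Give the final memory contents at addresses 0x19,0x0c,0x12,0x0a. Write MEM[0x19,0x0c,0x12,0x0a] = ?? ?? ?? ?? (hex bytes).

D0: mem[0x0c..0x11] <- [6d 8e 5b 03 8d 85]
D1: mem[0x11..0x15] <- [6d 8e 5b 03 8d]
D2: mem[0x0a..0x0f] <- [cc 4e 6d 8e 5b 03]
D3: mem[0x12..0x19] <- [85 7b 56 cc 4e 6d 8e 5b]
D4: mem[0x07..0x09] <- [5b 03 8d]
query mem[0x19]=0x5b, mem[0x0c]=0x6d, mem[0x12]=0x85, mem[0x0a]=0xcc

MEM[0x19,0x0c,0x12,0x0a] = 5b 6d 85 cc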